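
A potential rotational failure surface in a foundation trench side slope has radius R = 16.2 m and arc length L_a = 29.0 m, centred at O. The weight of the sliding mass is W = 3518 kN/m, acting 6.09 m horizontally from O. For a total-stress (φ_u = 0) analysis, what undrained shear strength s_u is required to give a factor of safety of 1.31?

FS = s_u·L_a·R / (W·d), so s_u = FS·W·d / (L_a·R).
s_u = 1.31·3518·6.09 / (29.00·16.2) = 28066.3 / 469.80 = 59.74 kPa

s_u = 59.7 kPa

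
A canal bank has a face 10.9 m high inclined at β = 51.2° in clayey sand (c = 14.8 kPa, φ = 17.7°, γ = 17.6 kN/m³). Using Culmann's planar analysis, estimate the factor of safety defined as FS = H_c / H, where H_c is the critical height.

H_c = (4c/γ) · sinβ cosφ / [1 − cos(β − φ)]
    = (4·14.8/17.6) · sin51.2°·cos17.7° / [1 − cos33.5°]
    = 3.364 · 0.7424 / 0.1661 = 15.03 m
FS = H_c / H = 15.03 / 10.9 = 1.379

FS = 1.38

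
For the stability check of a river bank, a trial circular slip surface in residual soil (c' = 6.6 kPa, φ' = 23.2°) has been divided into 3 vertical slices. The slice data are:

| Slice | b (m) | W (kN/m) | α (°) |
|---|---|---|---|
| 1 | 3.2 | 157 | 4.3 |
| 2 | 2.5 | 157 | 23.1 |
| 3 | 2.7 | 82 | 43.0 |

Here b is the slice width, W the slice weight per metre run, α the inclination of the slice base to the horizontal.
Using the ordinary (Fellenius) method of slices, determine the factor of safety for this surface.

Ordinary method of slices: FS = Σ[c'·Δl_i + (W_i cosα_i)·tanφ'] / Σ W_i sinα_i, with Δl_i = b_i / cosα_i.
Slice 1: Δl = 3.2/cos4.3° = 3.209 m; N'_1 = 157·cos4.3° = 156.6; c'Δl = 21.18; W sinα = 11.8
Slice 2: Δl = 2.5/cos23.1° = 2.718 m; N'_2 = 157·cos23.1° = 144.4; c'Δl = 17.94; W sinα = 61.6
Slice 3: Δl = 2.7/cos43.0° = 3.692 m; N'_3 = 82·cos43.0° = 60.0; c'Δl = 24.37; W sinα = 55.9
Σc'Δl = 63.5 kN/m; ΣN' = 360.9 kN/m; ΣW sinα = 129.3 kN/m
Resisting = 63.5 + 360.9·tan23.2° = 63.5 + 154.7 = 218.2 kN/m
FS = 218.2 / 129.3 = 1.688

FS = 1.69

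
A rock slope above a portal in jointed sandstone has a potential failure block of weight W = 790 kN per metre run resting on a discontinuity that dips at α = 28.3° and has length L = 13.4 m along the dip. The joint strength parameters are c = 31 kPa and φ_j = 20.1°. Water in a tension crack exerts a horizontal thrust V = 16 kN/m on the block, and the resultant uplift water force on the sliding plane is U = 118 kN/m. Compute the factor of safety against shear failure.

FS = 1.61

Resolving the block weight along and normal to the plane and applying the Mohr–Coulomb strength on the joint:
N' = W cosα − U − V sinα = 790·cos28.3° − 118 − 16·sin28.3° = 570.0 kN/m
Driving force T = W sinα + V cosα = 790·sin28.3° + 16·cos28.3° = 388.6 kN/m
Resisting force R = c·L + N'·tanφ_j = 31·13.4 + 570.0·tan20.1° = 415.4 + 208.6 = 624.0 kN/m
FS = R / T = 624.0 / 388.6 = 1.606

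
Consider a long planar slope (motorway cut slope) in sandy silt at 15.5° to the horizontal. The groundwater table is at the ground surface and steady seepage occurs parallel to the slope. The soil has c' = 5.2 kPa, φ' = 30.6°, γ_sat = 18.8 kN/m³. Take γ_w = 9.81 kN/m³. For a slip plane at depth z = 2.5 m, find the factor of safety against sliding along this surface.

FS = 1.45

With seepage parallel to the slope and the water table at the surface, the effective normal stress on the slip plane uses the buoyant unit weight γ' = γ_sat − γ_w while the driving shear stress uses γ_sat:
FS = [c' + γ' z cos²β tanφ'] / [γ_sat z sinβ cosβ]
γ' = 18.8 − 9.81 = 8.99 kN/m³
Numerator = 5.2 + 8.99·2.5·cos²15.5°·tan30.6° = 5.2 + 8.99·2.5·0.9286·0.5914 = 17.542 kPa
Denominator = 18.8·2.5·sin15.5°·cos15.5° = 18.8·2.5·0.2672·0.9636 = 12.103 kPa
FS = 17.542 / 12.103 = 1.449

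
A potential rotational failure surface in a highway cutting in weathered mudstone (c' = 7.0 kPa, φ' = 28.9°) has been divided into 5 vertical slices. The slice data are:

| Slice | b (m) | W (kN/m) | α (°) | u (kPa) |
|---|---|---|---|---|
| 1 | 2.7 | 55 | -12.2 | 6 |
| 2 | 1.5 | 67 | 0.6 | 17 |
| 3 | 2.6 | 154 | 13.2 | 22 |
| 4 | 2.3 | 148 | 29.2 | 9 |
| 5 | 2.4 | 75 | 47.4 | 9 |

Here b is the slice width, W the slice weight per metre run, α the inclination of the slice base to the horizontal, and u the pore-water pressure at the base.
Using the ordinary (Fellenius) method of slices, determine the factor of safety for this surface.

FS = 1.68

Ordinary method of slices: FS = Σ[c'·Δl_i + (W_i cosα_i − u_i·Δl_i)·tanφ'] / Σ W_i sinα_i, with Δl_i = b_i / cosα_i.
Slice 1: Δl = 2.7/cos(-12.2°) = 2.762 m; N'_1 = 55·cos(-12.2°) − 6·2.762 = 37.2; c'Δl = 19.34; W sinα = -11.6
Slice 2: Δl = 1.5/cos0.6° = 1.500 m; N'_2 = 67·cos0.6° − 17·1.500 = 41.5; c'Δl = 10.50; W sinα = 0.7
Slice 3: Δl = 2.6/cos13.2° = 2.671 m; N'_3 = 154·cos13.2° − 22·2.671 = 91.2; c'Δl = 18.69; W sinα = 35.2
Slice 4: Δl = 2.3/cos29.2° = 2.635 m; N'_4 = 148·cos29.2° − 9·2.635 = 105.5; c'Δl = 18.44; W sinα = 72.2
Slice 5: Δl = 2.4/cos47.4° = 3.546 m; N'_5 = 75·cos47.4° − 9·3.546 = 18.9; c'Δl = 24.82; W sinα = 55.2
Σc'Δl = 91.8 kN/m; ΣN' = 294.2 kN/m; ΣW sinα = 151.7 kN/m
Resisting = 91.8 + 294.2·tan28.9° = 91.8 + 162.4 = 254.2 kN/m
FS = 254.2 / 151.7 = 1.676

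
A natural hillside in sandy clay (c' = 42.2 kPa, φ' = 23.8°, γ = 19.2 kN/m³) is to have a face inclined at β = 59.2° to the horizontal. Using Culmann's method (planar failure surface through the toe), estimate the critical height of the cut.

Culmann's analysis gives the critical failure plane at α_cr = (β + φ')/2 = (59.2 + 23.8)/2 = 41.5°, and the critical height
H_c = (4c'/γ) · sinβ cosφ' / [1 − cos(β − φ')]
    = (4·42.2/19.2) · sin59.2°·cos23.8° / [1 − cos(35.4°)]
    = 8.792 · 0.8590·0.9150 / [1 − 0.8151]
    = 8.792 · 0.7859 / 0.1849
    = 37.37 m

H_c = 37.37 m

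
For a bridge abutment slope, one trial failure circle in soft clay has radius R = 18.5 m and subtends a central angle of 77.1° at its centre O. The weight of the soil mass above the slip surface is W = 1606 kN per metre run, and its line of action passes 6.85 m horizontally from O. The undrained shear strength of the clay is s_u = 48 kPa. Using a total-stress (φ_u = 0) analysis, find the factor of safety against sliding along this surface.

FS = 2.01

Taking moments about the centre O, the resisting moment is provided by the undrained shear strength acting along the arc:
Arc length L_a = R·θ = 18.5·(77.1°·π/180) = 18.5·1.3456 = 24.89 m
M_R = s_u·L_a·R = 48·24.89·18.5 = 22106.3 kN·m/m
M_D = W·d = 1606·6.85 = 11001.1 kN·m/m
FS = M_R / M_D = 22106.3 / 11001.1 = 2.009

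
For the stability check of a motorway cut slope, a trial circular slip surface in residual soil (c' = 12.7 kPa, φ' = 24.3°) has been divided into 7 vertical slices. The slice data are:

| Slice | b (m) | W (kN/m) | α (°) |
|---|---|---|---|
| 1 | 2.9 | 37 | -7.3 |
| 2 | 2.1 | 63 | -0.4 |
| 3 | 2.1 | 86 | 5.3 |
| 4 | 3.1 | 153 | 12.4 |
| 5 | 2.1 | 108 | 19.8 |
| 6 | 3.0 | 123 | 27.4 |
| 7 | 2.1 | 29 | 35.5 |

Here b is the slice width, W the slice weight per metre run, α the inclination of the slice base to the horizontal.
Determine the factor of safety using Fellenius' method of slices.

FS = 3.38

Ordinary method of slices: FS = Σ[c'·Δl_i + (W_i cosα_i)·tanφ'] / Σ W_i sinα_i, with Δl_i = b_i / cosα_i.
Slice 1: Δl = 2.9/cos(-7.3°) = 2.924 m; N'_1 = 37·cos(-7.3°) = 36.7; c'Δl = 37.13; W sinα = -4.7
Slice 2: Δl = 2.1/cos(-0.4°) = 2.100 m; N'_2 = 63·cos(-0.4°) = 63.0; c'Δl = 26.67; W sinα = -0.4
Slice 3: Δl = 2.1/cos5.3° = 2.109 m; N'_3 = 86·cos5.3° = 85.6; c'Δl = 26.78; W sinα = 7.9
Slice 4: Δl = 3.1/cos12.4° = 3.174 m; N'_4 = 153·cos12.4° = 149.4; c'Δl = 40.31; W sinα = 32.9
Slice 5: Δl = 2.1/cos19.8° = 2.232 m; N'_5 = 108·cos19.8° = 101.6; c'Δl = 28.35; W sinα = 36.6
Slice 6: Δl = 3.0/cos27.4° = 3.379 m; N'_6 = 123·cos27.4° = 109.2; c'Δl = 42.91; W sinα = 56.6
Slice 7: Δl = 2.1/cos35.5° = 2.579 m; N'_7 = 29·cos35.5° = 23.6; c'Δl = 32.76; W sinα = 16.8
Σc'Δl = 234.9 kN/m; ΣN' = 569.2 kN/m; ΣW sinα = 145.7 kN/m
Resisting = 234.9 + 569.2·tan24.3° = 234.9 + 257.0 = 491.9 kN/m
FS = 491.9 / 145.7 = 3.377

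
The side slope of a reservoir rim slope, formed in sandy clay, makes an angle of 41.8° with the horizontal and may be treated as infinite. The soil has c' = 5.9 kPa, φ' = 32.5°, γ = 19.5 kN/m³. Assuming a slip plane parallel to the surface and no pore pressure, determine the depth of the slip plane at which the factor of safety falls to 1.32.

Setting FS = 1.32 in FS = [c' + γz cos²β tanφ'] / [γz sinβ cosβ] and solving for z:
z = c' / [γ cosβ (FS·sinβ − cosβ·tanφ')]
  = 5.9 / [19.5·cos41.8°·(1.32·sin41.8° − cos41.8°·tan32.5°)]
  = 5.9 / [19.5·0.7455·(1.32·0.6665 − 0.7455·0.6371)]
  = 5.9 / 5.8860 = 1.002 m

z = 1.00 m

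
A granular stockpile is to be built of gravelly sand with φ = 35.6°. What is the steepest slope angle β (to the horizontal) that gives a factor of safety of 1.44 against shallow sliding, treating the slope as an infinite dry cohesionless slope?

β = 26.4°

For an infinite dry cohesionless slope FS = tanφ/tanβ, so tanβ = tanφ / FS.
tanβ = tan35.6° / 1.44 = 0.7159 / 1.44 = 0.4972
β = arctan(0.4972) = 26.44°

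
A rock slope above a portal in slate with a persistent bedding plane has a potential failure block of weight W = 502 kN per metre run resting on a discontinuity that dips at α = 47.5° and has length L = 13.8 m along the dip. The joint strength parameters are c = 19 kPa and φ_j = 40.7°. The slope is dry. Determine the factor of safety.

FS = 1.50

Resolving the block weight along and normal to the plane and applying the Mohr–Coulomb strength on the joint:
N' = W cosα = 502·cos47.5° = 339.1 kN/m
Driving force T = W sinα = 502·sin47.5° = 370.1 kN/m
Resisting force R = c·L + N'·tanφ_j = 19·13.8 + 339.1·tan40.7° = 262.2 + 291.7 = 553.9 kN/m
FS = R / T = 553.9 / 370.1 = 1.497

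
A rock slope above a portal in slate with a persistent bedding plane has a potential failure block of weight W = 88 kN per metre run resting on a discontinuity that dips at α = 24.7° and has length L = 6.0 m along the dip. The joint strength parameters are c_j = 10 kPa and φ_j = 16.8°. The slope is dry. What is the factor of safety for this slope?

Resolving the block weight along and normal to the plane and applying the Mohr–Coulomb strength on the joint:
N' = W cosα = 88·cos24.7° = 79.9 kN/m
Driving force T = W sinα = 88·sin24.7° = 36.8 kN/m
Resisting force R = c_j·L + N'·tanφ_j = 10·6.0 + 79.9·tan16.8° = 60.0 + 24.1 = 84.1 kN/m
FS = R / T = 84.1 / 36.8 = 2.288

FS = 2.29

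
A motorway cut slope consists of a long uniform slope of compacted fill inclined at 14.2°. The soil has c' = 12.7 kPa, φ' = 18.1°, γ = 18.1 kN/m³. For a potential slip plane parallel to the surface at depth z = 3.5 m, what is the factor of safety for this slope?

FS = 2.13

For an infinite slope with a slip plane parallel to the surface (no pore pressure): FS = [c' + γz cos²β tanφ'] / [γz sinβ cosβ].
γz = 18.1·3.5 = 63.35 kN/m²
Numerator = 12.7 + 63.35·cos²14.2°·tan18.1° = 12.7 + 63.35·0.9398·0.3269 = 32.160 kPa
Denominator = 63.35·sin14.2°·cos14.2° = 63.35·0.2453·0.9694 = 15.065 kPa
FS = 32.160 / 15.065 = 2.135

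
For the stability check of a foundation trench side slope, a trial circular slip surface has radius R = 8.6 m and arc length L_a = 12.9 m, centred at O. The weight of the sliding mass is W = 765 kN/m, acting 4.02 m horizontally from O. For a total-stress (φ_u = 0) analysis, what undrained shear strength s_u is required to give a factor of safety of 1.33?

s_u = 36.9 kPa

FS = s_u·L_a·R / (W·d), so s_u = FS·W·d / (L_a·R).
s_u = 1.33·765·4.02 / (12.90·8.6) = 4090.1 / 110.94 = 36.87 kPa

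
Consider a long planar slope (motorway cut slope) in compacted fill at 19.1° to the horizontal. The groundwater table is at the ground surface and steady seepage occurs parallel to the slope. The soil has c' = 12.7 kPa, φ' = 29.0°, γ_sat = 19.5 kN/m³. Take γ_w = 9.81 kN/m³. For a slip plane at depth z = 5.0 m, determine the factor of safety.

With seepage parallel to the slope and the water table at the surface, the effective normal stress on the slip plane uses the buoyant unit weight γ' = γ_sat − γ_w while the driving shear stress uses γ_sat:
FS = [c' + γ' z cos²β tanφ'] / [γ_sat z sinβ cosβ]
γ' = 19.5 − 9.81 = 9.69 kN/m³
Numerator = 12.7 + 9.69·5.0·cos²19.1°·tan29.0° = 12.7 + 9.69·5.0·0.8929·0.5543 = 36.681 kPa
Denominator = 19.5·5.0·sin19.1°·cos19.1° = 19.5·5.0·0.3272·0.9449 = 30.147 kPa
FS = 36.681 / 30.147 = 1.217

FS = 1.22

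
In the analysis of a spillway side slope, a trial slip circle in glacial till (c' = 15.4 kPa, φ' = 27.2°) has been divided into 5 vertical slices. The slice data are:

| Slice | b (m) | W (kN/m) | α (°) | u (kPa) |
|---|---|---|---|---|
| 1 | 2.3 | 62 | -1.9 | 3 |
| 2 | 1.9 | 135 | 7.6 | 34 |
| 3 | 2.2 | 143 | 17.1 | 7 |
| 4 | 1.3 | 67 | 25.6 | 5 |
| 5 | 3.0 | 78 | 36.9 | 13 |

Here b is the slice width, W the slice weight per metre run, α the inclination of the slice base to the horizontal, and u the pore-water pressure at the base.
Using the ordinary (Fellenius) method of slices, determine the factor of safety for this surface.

Ordinary method of slices: FS = Σ[c'·Δl_i + (W_i cosα_i − u_i·Δl_i)·tanφ'] / Σ W_i sinα_i, with Δl_i = b_i / cosα_i.
Slice 1: Δl = 2.3/cos(-1.9°) = 2.301 m; N'_1 = 62·cos(-1.9°) − 3·2.301 = 55.1; c'Δl = 35.44; W sinα = -2.1
Slice 2: Δl = 1.9/cos7.6° = 1.917 m; N'_2 = 135·cos7.6° − 34·1.917 = 68.6; c'Δl = 29.52; W sinα = 17.9
Slice 3: Δl = 2.2/cos17.1° = 2.302 m; N'_3 = 143·cos17.1° − 7·2.302 = 120.6; c'Δl = 35.45; W sinα = 42.0
Slice 4: Δl = 1.3/cos25.6° = 1.442 m; N'_4 = 67·cos25.6° − 5·1.442 = 53.2; c'Δl = 22.20; W sinα = 28.9
Slice 5: Δl = 3.0/cos36.9° = 3.751 m; N'_5 = 78·cos36.9° − 13·3.751 = 13.6; c'Δl = 57.77; W sinα = 46.8
Σc'Δl = 180.4 kN/m; ΣN' = 311.1 kN/m; ΣW sinα = 133.6 kN/m
Resisting = 180.4 + 311.1·tan27.2° = 180.4 + 159.9 = 340.3 kN/m
FS = 340.3 / 133.6 = 2.546

FS = 2.55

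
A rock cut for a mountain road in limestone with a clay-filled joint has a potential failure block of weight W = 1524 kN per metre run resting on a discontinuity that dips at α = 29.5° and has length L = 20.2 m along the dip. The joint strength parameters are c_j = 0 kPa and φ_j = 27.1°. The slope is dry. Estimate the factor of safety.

Resolving the block weight along and normal to the plane and applying the Mohr–Coulomb strength on the joint:
N' = W cosα = 1524·cos29.5° = 1326.4 kN/m
Driving force T = W sinα = 1524·sin29.5° = 750.5 kN/m
Resisting force R = c_j·L + N'·tanφ_j = 0·20.2 + 1326.4·tan27.1° = 0.0 + 678.8 = 678.8 kN/m
FS = R / T = 678.8 / 750.5 = 0.904

FS = 0.90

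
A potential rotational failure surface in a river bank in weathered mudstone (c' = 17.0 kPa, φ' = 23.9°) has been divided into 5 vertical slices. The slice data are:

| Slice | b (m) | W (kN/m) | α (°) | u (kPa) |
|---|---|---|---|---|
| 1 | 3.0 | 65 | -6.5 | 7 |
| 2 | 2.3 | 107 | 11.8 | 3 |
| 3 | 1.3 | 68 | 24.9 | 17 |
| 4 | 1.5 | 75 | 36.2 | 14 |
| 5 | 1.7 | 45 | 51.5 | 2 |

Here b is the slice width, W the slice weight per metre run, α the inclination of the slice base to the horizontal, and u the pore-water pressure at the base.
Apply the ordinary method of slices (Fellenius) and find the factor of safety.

Ordinary method of slices: FS = Σ[c'·Δl_i + (W_i cosα_i − u_i·Δl_i)·tanφ'] / Σ W_i sinα_i, with Δl_i = b_i / cosα_i.
Slice 1: Δl = 3.0/cos(-6.5°) = 3.019 m; N'_1 = 65·cos(-6.5°) − 7·3.019 = 43.4; c'Δl = 51.33; W sinα = -7.4
Slice 2: Δl = 2.3/cos11.8° = 2.350 m; N'_2 = 107·cos11.8° − 3·2.350 = 97.7; c'Δl = 39.94; W sinα = 21.9
Slice 3: Δl = 1.3/cos24.9° = 1.433 m; N'_3 = 68·cos24.9° − 17·1.433 = 37.3; c'Δl = 24.36; W sinα = 28.6
Slice 4: Δl = 1.5/cos36.2° = 1.859 m; N'_4 = 75·cos36.2° − 14·1.859 = 34.5; c'Δl = 31.60; W sinα = 44.3
Slice 5: Δl = 1.7/cos51.5° = 2.731 m; N'_5 = 45·cos51.5° − 2·2.731 = 22.6; c'Δl = 46.42; W sinα = 35.2
Σc'Δl = 193.7 kN/m; ΣN' = 235.5 kN/m; ΣW sinα = 122.7 kN/m
Resisting = 193.7 + 235.5·tan23.9° = 193.7 + 104.4 = 298.0 kN/m
FS = 298.0 / 122.7 = 2.430

FS = 2.43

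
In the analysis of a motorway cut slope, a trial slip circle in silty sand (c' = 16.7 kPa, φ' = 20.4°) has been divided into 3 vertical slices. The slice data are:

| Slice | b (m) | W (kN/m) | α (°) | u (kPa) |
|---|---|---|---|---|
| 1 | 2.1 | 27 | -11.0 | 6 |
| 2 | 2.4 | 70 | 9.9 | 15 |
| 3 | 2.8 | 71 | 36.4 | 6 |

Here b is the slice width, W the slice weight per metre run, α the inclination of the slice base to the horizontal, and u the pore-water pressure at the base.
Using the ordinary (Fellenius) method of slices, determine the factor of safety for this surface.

FS = 3.37

Ordinary method of slices: FS = Σ[c'·Δl_i + (W_i cosα_i − u_i·Δl_i)·tanφ'] / Σ W_i sinα_i, with Δl_i = b_i / cosα_i.
Slice 1: Δl = 2.1/cos(-11.0°) = 2.139 m; N'_1 = 27·cos(-11.0°) − 6·2.139 = 13.7; c'Δl = 35.73; W sinα = -5.2
Slice 2: Δl = 2.4/cos9.9° = 2.436 m; N'_2 = 70·cos9.9° − 15·2.436 = 32.4; c'Δl = 40.69; W sinα = 12.0
Slice 3: Δl = 2.8/cos36.4° = 3.479 m; N'_3 = 71·cos36.4° − 6·3.479 = 36.3; c'Δl = 58.09; W sinα = 42.1
Σc'Δl = 134.5 kN/m; ΣN' = 82.4 kN/m; ΣW sinα = 49.0 kN/m
Resisting = 134.5 + 82.4·tan20.4° = 134.5 + 30.6 = 165.1 kN/m
FS = 165.1 / 49.0 = 3.369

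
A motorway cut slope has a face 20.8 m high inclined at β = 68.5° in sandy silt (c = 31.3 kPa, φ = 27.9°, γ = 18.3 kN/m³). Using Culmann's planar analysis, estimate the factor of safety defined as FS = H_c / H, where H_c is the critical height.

FS = 1.12

H_c = (4c/γ) · sinβ cosφ / [1 − cos(β − φ)]
    = (4·31.3/18.3) · sin68.5°·cos27.9° / [1 − cos40.6°]
    = 6.842 · 0.8223 / 0.2407 = 23.37 m
FS = H_c / H = 23.37 / 20.8 = 1.124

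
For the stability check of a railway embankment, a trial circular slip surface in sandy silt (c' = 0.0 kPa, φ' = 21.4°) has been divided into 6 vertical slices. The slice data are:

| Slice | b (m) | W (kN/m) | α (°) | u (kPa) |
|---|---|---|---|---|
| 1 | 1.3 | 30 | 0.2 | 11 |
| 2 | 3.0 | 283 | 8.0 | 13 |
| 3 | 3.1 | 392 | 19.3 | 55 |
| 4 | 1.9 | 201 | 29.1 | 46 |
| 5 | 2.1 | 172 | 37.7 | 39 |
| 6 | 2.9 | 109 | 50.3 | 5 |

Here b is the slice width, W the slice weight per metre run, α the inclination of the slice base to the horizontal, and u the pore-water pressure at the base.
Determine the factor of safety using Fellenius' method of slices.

FS = 0.52

Ordinary method of slices: FS = Σ[c'·Δl_i + (W_i cosα_i − u_i·Δl_i)·tanφ'] / Σ W_i sinα_i, with Δl_i = b_i / cosα_i.
Slice 1: Δl = 1.3/cos0.2° = 1.300 m; N'_1 = 30·cos0.2° − 11·1.300 = 15.7; c'Δl = 0.00; W sinα = 0.1
Slice 2: Δl = 3.0/cos8.0° = 3.029 m; N'_2 = 283·cos8.0° − 13·3.029 = 240.9; c'Δl = 0.00; W sinα = 39.4
Slice 3: Δl = 3.1/cos19.3° = 3.285 m; N'_3 = 392·cos19.3° − 55·3.285 = 189.3; c'Δl = 0.00; W sinα = 129.6
Slice 4: Δl = 1.9/cos29.1° = 2.174 m; N'_4 = 201·cos29.1° − 46·2.174 = 75.6; c'Δl = 0.00; W sinα = 97.8
Slice 5: Δl = 2.1/cos37.7° = 2.654 m; N'_5 = 172·cos37.7° − 39·2.654 = 32.6; c'Δl = 0.00; W sinα = 105.2
Slice 6: Δl = 2.9/cos50.3° = 4.540 m; N'_6 = 109·cos50.3° − 5·4.540 = 46.9; c'Δl = 0.00; W sinα = 83.9
Σc'Δl = 0.0 kN/m; ΣN' = 601.0 kN/m; ΣW sinα = 455.9 kN/m
Resisting = 0.0 + 601.0·tan21.4° = 0.0 + 235.5 = 235.5 kN/m
FS = 235.5 / 455.9 = 0.517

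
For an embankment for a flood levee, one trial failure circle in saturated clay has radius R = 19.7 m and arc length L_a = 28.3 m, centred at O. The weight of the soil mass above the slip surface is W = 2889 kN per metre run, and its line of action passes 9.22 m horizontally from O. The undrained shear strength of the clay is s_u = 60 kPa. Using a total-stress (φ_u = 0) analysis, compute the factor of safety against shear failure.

Taking moments about the centre O, the resisting moment is provided by the undrained shear strength acting along the arc:
M_R = s_u·L_a·R = 60·28.30·19.7 = 33450.6 kN·m/m
M_D = W·d = 2889·9.22 = 26636.6 kN·m/m
FS = M_R / M_D = 33450.6 / 26636.6 = 1.256

FS = 1.26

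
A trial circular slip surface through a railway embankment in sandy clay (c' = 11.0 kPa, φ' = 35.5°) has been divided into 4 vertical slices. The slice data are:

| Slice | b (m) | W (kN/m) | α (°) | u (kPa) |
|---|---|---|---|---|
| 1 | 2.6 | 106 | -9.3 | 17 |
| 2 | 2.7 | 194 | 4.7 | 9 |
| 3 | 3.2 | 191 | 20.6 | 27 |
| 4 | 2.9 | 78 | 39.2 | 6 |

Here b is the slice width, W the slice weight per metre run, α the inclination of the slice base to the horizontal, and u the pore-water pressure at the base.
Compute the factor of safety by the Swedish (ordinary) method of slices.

FS = 3.38

Ordinary method of slices: FS = Σ[c'·Δl_i + (W_i cosα_i − u_i·Δl_i)·tanφ'] / Σ W_i sinα_i, with Δl_i = b_i / cosα_i.
Slice 1: Δl = 2.6/cos(-9.3°) = 2.635 m; N'_1 = 106·cos(-9.3°) − 17·2.635 = 59.8; c'Δl = 28.98; W sinα = -17.1
Slice 2: Δl = 2.7/cos4.7° = 2.709 m; N'_2 = 194·cos4.7° − 9·2.709 = 169.0; c'Δl = 29.80; W sinα = 15.9
Slice 3: Δl = 3.2/cos20.6° = 3.419 m; N'_3 = 191·cos20.6° − 27·3.419 = 86.5; c'Δl = 37.60; W sinα = 67.2
Slice 4: Δl = 2.9/cos39.2° = 3.742 m; N'_4 = 78·cos39.2° − 6·3.742 = 38.0; c'Δl = 41.16; W sinα = 49.3
Σc'Δl = 137.5 kN/m; ΣN' = 353.3 kN/m; ΣW sinα = 115.3 kN/m
Resisting = 137.5 + 353.3·tan35.5° = 137.5 + 252.0 = 389.5 kN/m
FS = 389.5 / 115.3 = 3.379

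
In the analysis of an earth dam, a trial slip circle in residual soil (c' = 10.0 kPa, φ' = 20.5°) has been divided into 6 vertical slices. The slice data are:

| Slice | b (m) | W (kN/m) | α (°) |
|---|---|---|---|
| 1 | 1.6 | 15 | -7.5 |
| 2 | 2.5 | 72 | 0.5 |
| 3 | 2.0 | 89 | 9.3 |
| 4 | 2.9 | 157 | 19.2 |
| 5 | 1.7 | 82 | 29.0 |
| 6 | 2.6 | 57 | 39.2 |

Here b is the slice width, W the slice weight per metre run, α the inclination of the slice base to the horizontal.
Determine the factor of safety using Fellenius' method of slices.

FS = 2.20

Ordinary method of slices: FS = Σ[c'·Δl_i + (W_i cosα_i)·tanφ'] / Σ W_i sinα_i, with Δl_i = b_i / cosα_i.
Slice 1: Δl = 1.6/cos(-7.5°) = 1.614 m; N'_1 = 15·cos(-7.5°) = 14.9; c'Δl = 16.14; W sinα = -2.0
Slice 2: Δl = 2.5/cos0.5° = 2.500 m; N'_2 = 72·cos0.5° = 72.0; c'Δl = 25.00; W sinα = 0.6
Slice 3: Δl = 2.0/cos9.3° = 2.027 m; N'_3 = 89·cos9.3° = 87.8; c'Δl = 20.27; W sinα = 14.4
Slice 4: Δl = 2.9/cos19.2° = 3.071 m; N'_4 = 157·cos19.2° = 148.3; c'Δl = 30.71; W sinα = 51.6
Slice 5: Δl = 1.7/cos29.0° = 1.944 m; N'_5 = 82·cos29.0° = 71.7; c'Δl = 19.44; W sinα = 39.8
Slice 6: Δl = 2.6/cos39.2° = 3.355 m; N'_6 = 57·cos39.2° = 44.2; c'Δl = 33.55; W sinα = 36.0
Σc'Δl = 145.1 kN/m; ΣN' = 438.9 kN/m; ΣW sinα = 140.5 kN/m
Resisting = 145.1 + 438.9·tan20.5° = 145.1 + 164.1 = 309.2 kN/m
FS = 309.2 / 140.5 = 2.201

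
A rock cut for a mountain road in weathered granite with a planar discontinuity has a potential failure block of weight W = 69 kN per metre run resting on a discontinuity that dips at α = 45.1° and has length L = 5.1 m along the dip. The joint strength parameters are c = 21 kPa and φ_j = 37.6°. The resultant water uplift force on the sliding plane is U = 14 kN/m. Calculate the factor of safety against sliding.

Resolving the block weight along and normal to the plane and applying the Mohr–Coulomb strength on the joint:
N' = W cosα − U = 69·cos45.1° − 14 = 34.7 kN/m
Driving force T = W sinα = 69·sin45.1° = 48.9 kN/m
Resisting force R = c·L + N'·tanφ_j = 21·5.1 + 34.7·tan37.6° = 107.1 + 26.7 = 133.8 kN/m
FS = R / T = 133.8 / 48.9 = 2.738

FS = 2.74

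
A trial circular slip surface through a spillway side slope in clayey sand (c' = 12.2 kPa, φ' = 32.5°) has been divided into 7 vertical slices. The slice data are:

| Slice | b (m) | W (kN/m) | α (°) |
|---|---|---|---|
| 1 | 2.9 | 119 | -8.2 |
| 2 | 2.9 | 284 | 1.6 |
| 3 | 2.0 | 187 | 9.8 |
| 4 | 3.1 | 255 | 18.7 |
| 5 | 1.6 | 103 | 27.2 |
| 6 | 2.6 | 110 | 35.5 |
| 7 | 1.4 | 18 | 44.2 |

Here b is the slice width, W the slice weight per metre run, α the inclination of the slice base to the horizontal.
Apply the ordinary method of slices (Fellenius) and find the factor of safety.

Ordinary method of slices: FS = Σ[c'·Δl_i + (W_i cosα_i)·tanφ'] / Σ W_i sinα_i, with Δl_i = b_i / cosα_i.
Slice 1: Δl = 2.9/cos(-8.2°) = 2.930 m; N'_1 = 119·cos(-8.2°) = 117.8; c'Δl = 35.75; W sinα = -17.0
Slice 2: Δl = 2.9/cos1.6° = 2.901 m; N'_2 = 284·cos1.6° = 283.9; c'Δl = 35.39; W sinα = 7.9
Slice 3: Δl = 2.0/cos9.8° = 2.030 m; N'_3 = 187·cos9.8° = 184.3; c'Δl = 24.76; W sinα = 31.8
Slice 4: Δl = 3.1/cos18.7° = 3.273 m; N'_4 = 255·cos18.7° = 241.5; c'Δl = 39.93; W sinα = 81.8
Slice 5: Δl = 1.6/cos27.2° = 1.799 m; N'_5 = 103·cos27.2° = 91.6; c'Δl = 21.95; W sinα = 47.1
Slice 6: Δl = 2.6/cos35.5° = 3.194 m; N'_6 = 110·cos35.5° = 89.6; c'Δl = 38.96; W sinα = 63.9
Slice 7: Δl = 1.4/cos44.2° = 1.953 m; N'_7 = 18·cos44.2° = 12.9; c'Δl = 23.82; W sinα = 12.5
Σc'Δl = 220.6 kN/m; ΣN' = 1021.5 kN/m; ΣW sinα = 228.0 kN/m
Resisting = 220.6 + 1021.5·tan32.5° = 220.6 + 650.8 = 871.4 kN/m
FS = 871.4 / 228.0 = 3.821

FS = 3.82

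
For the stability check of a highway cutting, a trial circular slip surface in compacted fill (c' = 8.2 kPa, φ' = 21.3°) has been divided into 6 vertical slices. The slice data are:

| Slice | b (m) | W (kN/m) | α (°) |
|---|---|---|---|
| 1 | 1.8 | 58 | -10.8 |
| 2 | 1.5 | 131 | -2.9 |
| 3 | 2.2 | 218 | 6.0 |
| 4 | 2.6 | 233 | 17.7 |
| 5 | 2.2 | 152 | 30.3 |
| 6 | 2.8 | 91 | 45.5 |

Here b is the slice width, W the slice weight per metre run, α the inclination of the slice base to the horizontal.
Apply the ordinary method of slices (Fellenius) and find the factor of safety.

FS = 2.03

Ordinary method of slices: FS = Σ[c'·Δl_i + (W_i cosα_i)·tanφ'] / Σ W_i sinα_i, with Δl_i = b_i / cosα_i.
Slice 1: Δl = 1.8/cos(-10.8°) = 1.832 m; N'_1 = 58·cos(-10.8°) = 57.0; c'Δl = 15.03; W sinα = -10.9
Slice 2: Δl = 1.5/cos(-2.9°) = 1.502 m; N'_2 = 131·cos(-2.9°) = 130.8; c'Δl = 12.32; W sinα = -6.6
Slice 3: Δl = 2.2/cos6.0° = 2.212 m; N'_3 = 218·cos6.0° = 216.8; c'Δl = 18.14; W sinα = 22.8
Slice 4: Δl = 2.6/cos17.7° = 2.729 m; N'_4 = 233·cos17.7° = 222.0; c'Δl = 22.38; W sinα = 70.8
Slice 5: Δl = 2.2/cos30.3° = 2.548 m; N'_5 = 152·cos30.3° = 131.2; c'Δl = 20.89; W sinα = 76.7
Slice 6: Δl = 2.8/cos45.5° = 3.995 m; N'_6 = 91·cos45.5° = 63.8; c'Δl = 32.76; W sinα = 64.9
Σc'Δl = 121.5 kN/m; ΣN' = 821.6 kN/m; ΣW sinα = 217.7 kN/m
Resisting = 121.5 + 821.6·tan21.3° = 121.5 + 320.3 = 441.8 kN/m
FS = 441.8 / 217.7 = 2.029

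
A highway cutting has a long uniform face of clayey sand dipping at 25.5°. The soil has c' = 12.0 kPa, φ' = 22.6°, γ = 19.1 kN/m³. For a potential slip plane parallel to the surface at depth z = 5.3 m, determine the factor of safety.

FS = 1.18

For an infinite slope with a slip plane parallel to the surface (no pore pressure): FS = [c' + γz cos²β tanφ'] / [γz sinβ cosβ].
γz = 19.1·5.3 = 101.23 kN/m²
Numerator = 12.0 + 101.23·cos²25.5°·tan22.6° = 12.0 + 101.23·0.8147·0.4163 = 46.328 kPa
Denominator = 101.23·sin25.5°·cos25.5° = 101.23·0.4305·0.9026 = 39.335 kPa
FS = 46.328 / 39.335 = 1.178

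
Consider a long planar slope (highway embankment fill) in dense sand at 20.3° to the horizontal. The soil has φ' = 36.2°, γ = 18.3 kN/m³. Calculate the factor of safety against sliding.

For a dry cohesionless infinite slope the factor of safety is FS = tanφ' / tanβ.
FS = tan36.2° / tan20.3° = 0.7319 / 0.3699 = 1.979

FS = 1.98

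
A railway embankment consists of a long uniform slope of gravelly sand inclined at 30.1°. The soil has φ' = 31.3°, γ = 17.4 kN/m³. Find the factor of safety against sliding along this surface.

FS = 1.05

For a dry cohesionless infinite slope the factor of safety is FS = tanφ' / tanβ.
FS = tan31.3° / tan30.1° = 0.6080 / 0.5797 = 1.049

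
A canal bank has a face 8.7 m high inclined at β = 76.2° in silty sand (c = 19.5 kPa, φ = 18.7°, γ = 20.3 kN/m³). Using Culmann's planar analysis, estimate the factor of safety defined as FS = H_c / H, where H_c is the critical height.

H_c = (4c/γ) · sinβ cosφ / [1 − cos(β − φ)]
    = (4·19.5/20.3) · sin76.2°·cos18.7° / [1 − cos57.5°]
    = 3.842 · 0.9199 / 0.4627 = 7.64 m
FS = H_c / H = 7.64 / 8.7 = 0.878

FS = 0.88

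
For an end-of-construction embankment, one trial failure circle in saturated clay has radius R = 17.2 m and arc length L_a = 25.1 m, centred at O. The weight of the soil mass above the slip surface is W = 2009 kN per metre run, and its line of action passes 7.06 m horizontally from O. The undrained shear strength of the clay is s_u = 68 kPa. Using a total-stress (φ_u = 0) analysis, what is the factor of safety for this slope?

FS = 2.07

Taking moments about the centre O, the resisting moment is provided by the undrained shear strength acting along the arc:
M_R = s_u·L_a·R = 68·25.10·17.2 = 29357.0 kN·m/m
M_D = W·d = 2009·7.06 = 14183.5 kN·m/m
FS = M_R / M_D = 29357.0 / 14183.5 = 2.070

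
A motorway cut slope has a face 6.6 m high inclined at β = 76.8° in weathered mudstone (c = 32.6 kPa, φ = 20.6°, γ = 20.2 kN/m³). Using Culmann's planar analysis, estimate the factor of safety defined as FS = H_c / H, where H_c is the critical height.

H_c = (4c/γ) · sinβ cosφ / [1 − cos(β − φ)]
    = (4·32.6/20.2) · sin76.8°·cos20.6° / [1 − cos56.2°]
    = 6.455 · 0.9113 / 0.4437 = 13.26 m
FS = H_c / H = 13.26 / 6.6 = 2.009

FS = 2.01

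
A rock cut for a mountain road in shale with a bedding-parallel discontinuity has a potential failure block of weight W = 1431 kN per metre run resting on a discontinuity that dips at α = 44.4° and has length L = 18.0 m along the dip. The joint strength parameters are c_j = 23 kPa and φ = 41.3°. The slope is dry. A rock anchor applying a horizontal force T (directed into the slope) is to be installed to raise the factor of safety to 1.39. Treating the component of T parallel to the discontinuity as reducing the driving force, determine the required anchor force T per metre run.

T = 49 kN/m

Resolving forces along and normal to the sliding plane, with the horizontal anchor force T adding T·sinα to the effective normal force and T·cosα acting up the plane against the driving force:
FS = [c_jL + (W cosα + T sinα) tanφ] / [W sinα − T cosα]
Without the anchor: N' = 1022.4 kN/m, driving T_d = 1001.2 kN/m, resisting R = 23·18.0 + 1022.4·tan41.3° = 1312.2 kN/m, FS = 1.31.
Setting FS = 1.39 and solving for T:
1.39·(1001.2 − T cos44.4°) = 1312.2 + T sin44.4°·tan41.3°
T·(sin44.4°·tan41.3° + 1.39·cos44.4°) = 1.39·1001.2 − 1312.2
T·(0.6997·0.8785 + 1.39·0.7145) = 1391.7 − 1312.2 = 79.5
T·1.6078 = 79.5
T = 49.4 kN/m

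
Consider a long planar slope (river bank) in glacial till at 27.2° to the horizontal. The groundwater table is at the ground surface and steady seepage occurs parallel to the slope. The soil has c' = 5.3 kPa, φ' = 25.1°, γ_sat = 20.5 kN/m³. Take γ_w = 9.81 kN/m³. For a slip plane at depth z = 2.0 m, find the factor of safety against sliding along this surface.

FS = 0.79

With seepage parallel to the slope and the water table at the surface, the effective normal stress on the slip plane uses the buoyant unit weight γ' = γ_sat − γ_w while the driving shear stress uses γ_sat:
FS = [c' + γ' z cos²β tanφ'] / [γ_sat z sinβ cosβ]
γ' = 20.5 − 9.81 = 10.69 kN/m³
Numerator = 5.3 + 10.69·2.0·cos²27.2°·tan25.1° = 5.3 + 10.69·2.0·0.7911·0.4684 = 13.223 kPa
Denominator = 20.5·2.0·sin27.2°·cos27.2° = 20.5·2.0·0.4571·0.8894 = 16.669 kPa
FS = 13.223 / 16.669 = 0.793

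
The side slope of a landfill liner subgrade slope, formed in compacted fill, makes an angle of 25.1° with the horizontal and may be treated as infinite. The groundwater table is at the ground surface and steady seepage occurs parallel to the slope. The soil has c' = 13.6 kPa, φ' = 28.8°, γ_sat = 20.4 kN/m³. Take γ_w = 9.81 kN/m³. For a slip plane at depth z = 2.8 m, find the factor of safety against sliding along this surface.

With seepage parallel to the slope and the water table at the surface, the effective normal stress on the slip plane uses the buoyant unit weight γ' = γ_sat − γ_w while the driving shear stress uses γ_sat:
FS = [c' + γ' z cos²β tanφ'] / [γ_sat z sinβ cosβ]
γ' = 20.4 − 9.81 = 10.59 kN/m³
Numerator = 13.6 + 10.59·2.8·cos²25.1°·tan28.8° = 13.6 + 10.59·2.8·0.8201·0.5498 = 26.968 kPa
Denominator = 20.4·2.8·sin25.1°·cos25.1° = 20.4·2.8·0.4242·0.9056 = 21.942 kPa
FS = 26.968 / 21.942 = 1.229

FS = 1.23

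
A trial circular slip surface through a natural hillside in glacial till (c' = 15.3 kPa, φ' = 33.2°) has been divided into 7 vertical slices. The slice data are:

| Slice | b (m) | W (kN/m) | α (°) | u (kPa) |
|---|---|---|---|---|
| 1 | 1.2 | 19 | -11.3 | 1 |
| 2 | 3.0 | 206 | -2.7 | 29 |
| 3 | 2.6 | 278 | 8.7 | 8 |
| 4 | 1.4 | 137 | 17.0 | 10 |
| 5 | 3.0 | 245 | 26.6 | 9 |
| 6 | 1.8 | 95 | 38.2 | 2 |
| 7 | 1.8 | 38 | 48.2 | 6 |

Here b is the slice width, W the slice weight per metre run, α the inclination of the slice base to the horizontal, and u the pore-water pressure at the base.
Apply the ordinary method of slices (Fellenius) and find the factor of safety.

FS = 2.87

Ordinary method of slices: FS = Σ[c'·Δl_i + (W_i cosα_i − u_i·Δl_i)·tanφ'] / Σ W_i sinα_i, with Δl_i = b_i / cosα_i.
Slice 1: Δl = 1.2/cos(-11.3°) = 1.224 m; N'_1 = 19·cos(-11.3°) − 1·1.224 = 17.4; c'Δl = 18.72; W sinα = -3.7
Slice 2: Δl = 3.0/cos(-2.7°) = 3.003 m; N'_2 = 206·cos(-2.7°) − 29·3.003 = 118.7; c'Δl = 45.95; W sinα = -9.7
Slice 3: Δl = 2.6/cos8.7° = 2.630 m; N'_3 = 278·cos8.7° − 8·2.630 = 253.8; c'Δl = 40.24; W sinα = 42.1
Slice 4: Δl = 1.4/cos17.0° = 1.464 m; N'_4 = 137·cos17.0° − 10·1.464 = 116.4; c'Δl = 22.40; W sinα = 40.1
Slice 5: Δl = 3.0/cos26.6° = 3.355 m; N'_5 = 245·cos26.6° − 9·3.355 = 188.9; c'Δl = 51.33; W sinα = 109.7
Slice 6: Δl = 1.8/cos38.2° = 2.290 m; N'_6 = 95·cos38.2° − 2·2.290 = 70.1; c'Δl = 35.04; W sinα = 58.7
Slice 7: Δl = 1.8/cos48.2° = 2.701 m; N'_7 = 38·cos48.2° − 6·2.701 = 9.1; c'Δl = 41.32; W sinα = 28.3
Σc'Δl = 255.0 kN/m; ΣN' = 774.3 kN/m; ΣW sinα = 265.5 kN/m
Resisting = 255.0 + 774.3·tan33.2° = 255.0 + 506.7 = 761.7 kN/m
FS = 761.7 / 265.5 = 2.869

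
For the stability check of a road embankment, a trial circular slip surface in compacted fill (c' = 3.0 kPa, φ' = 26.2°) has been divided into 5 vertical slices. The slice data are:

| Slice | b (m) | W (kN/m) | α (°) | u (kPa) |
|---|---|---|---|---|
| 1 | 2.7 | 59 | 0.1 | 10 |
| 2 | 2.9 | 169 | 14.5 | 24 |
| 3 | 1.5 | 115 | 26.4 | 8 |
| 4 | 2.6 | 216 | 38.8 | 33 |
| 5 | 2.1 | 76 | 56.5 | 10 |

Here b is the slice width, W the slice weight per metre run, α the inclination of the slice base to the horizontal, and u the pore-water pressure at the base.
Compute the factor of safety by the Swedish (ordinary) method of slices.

FS = 0.61

Ordinary method of slices: FS = Σ[c'·Δl_i + (W_i cosα_i − u_i·Δl_i)·tanφ'] / Σ W_i sinα_i, with Δl_i = b_i / cosα_i.
Slice 1: Δl = 2.7/cos0.1° = 2.700 m; N'_1 = 59·cos0.1° − 10·2.700 = 32.0; c'Δl = 8.10; W sinα = 0.1
Slice 2: Δl = 2.9/cos14.5° = 2.995 m; N'_2 = 169·cos14.5° − 24·2.995 = 91.7; c'Δl = 8.99; W sinα = 42.3
Slice 3: Δl = 1.5/cos26.4° = 1.675 m; N'_3 = 115·cos26.4° − 8·1.675 = 89.6; c'Δl = 5.02; W sinα = 51.1
Slice 4: Δl = 2.6/cos38.8° = 3.336 m; N'_4 = 216·cos38.8° − 33·3.336 = 58.2; c'Δl = 10.01; W sinα = 135.3
Slice 5: Δl = 2.1/cos56.5° = 3.805 m; N'_5 = 76·cos56.5° − 10·3.805 = 3.9; c'Δl = 11.41; W sinα = 63.4
Σc'Δl = 43.5 kN/m; ΣN' = 275.5 kN/m; ΣW sinα = 292.3 kN/m
Resisting = 43.5 + 275.5·tan26.2° = 43.5 + 135.6 = 179.1 kN/m
FS = 179.1 / 292.3 = 0.613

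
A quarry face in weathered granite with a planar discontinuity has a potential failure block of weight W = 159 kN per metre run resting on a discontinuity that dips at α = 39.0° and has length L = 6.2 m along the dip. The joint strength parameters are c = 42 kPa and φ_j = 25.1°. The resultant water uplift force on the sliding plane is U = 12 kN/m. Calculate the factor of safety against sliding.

FS = 3.12

Resolving the block weight along and normal to the plane and applying the Mohr–Coulomb strength on the joint:
N' = W cosα − U = 159·cos39.0° − 12 = 111.6 kN/m
Driving force T = W sinα = 159·sin39.0° = 100.1 kN/m
Resisting force R = c·L + N'·tanφ_j = 42·6.2 + 111.6·tan25.1° = 260.4 + 52.3 = 312.7 kN/m
FS = R / T = 312.7 / 100.1 = 3.125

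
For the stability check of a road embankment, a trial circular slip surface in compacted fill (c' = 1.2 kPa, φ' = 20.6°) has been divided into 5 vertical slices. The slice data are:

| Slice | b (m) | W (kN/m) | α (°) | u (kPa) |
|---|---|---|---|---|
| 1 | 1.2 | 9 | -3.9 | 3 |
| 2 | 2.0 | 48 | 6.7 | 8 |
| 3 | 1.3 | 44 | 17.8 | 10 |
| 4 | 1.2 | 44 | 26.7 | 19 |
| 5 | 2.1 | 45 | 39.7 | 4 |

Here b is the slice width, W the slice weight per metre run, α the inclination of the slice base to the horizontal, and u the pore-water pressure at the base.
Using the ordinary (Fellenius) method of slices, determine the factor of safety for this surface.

Ordinary method of slices: FS = Σ[c'·Δl_i + (W_i cosα_i − u_i·Δl_i)·tanφ'] / Σ W_i sinα_i, with Δl_i = b_i / cosα_i.
Slice 1: Δl = 1.2/cos(-3.9°) = 1.203 m; N'_1 = 9·cos(-3.9°) − 3·1.203 = 5.4; c'Δl = 1.44; W sinα = -0.6
Slice 2: Δl = 2.0/cos6.7° = 2.014 m; N'_2 = 48·cos6.7° − 8·2.014 = 31.6; c'Δl = 2.42; W sinα = 5.6
Slice 3: Δl = 1.3/cos17.8° = 1.365 m; N'_3 = 44·cos17.8° − 10·1.365 = 28.2; c'Δl = 1.64; W sinα = 13.5
Slice 4: Δl = 1.2/cos26.7° = 1.343 m; N'_4 = 44·cos26.7° − 19·1.343 = 13.8; c'Δl = 1.61; W sinα = 19.8
Slice 5: Δl = 2.1/cos39.7° = 2.729 m; N'_5 = 45·cos39.7° − 4·2.729 = 23.7; c'Δl = 3.28; W sinα = 28.7
Σc'Δl = 10.4 kN/m; ΣN' = 102.7 kN/m; ΣW sinα = 67.0 kN/m
Resisting = 10.4 + 102.7·tan20.6° = 10.4 + 38.6 = 49.0 kN/m
FS = 49.0 / 67.0 = 0.731

FS = 0.73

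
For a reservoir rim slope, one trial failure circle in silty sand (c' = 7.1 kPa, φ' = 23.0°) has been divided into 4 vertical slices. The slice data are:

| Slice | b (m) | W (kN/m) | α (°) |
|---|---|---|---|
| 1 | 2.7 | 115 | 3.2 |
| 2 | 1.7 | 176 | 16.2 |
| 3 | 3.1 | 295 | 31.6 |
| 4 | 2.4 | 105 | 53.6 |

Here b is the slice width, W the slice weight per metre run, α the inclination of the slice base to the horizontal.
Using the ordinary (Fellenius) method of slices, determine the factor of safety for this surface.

FS = 1.15

Ordinary method of slices: FS = Σ[c'·Δl_i + (W_i cosα_i)·tanφ'] / Σ W_i sinα_i, with Δl_i = b_i / cosα_i.
Slice 1: Δl = 2.7/cos3.2° = 2.704 m; N'_1 = 115·cos3.2° = 114.8; c'Δl = 19.20; W sinα = 6.4
Slice 2: Δl = 1.7/cos16.2° = 1.770 m; N'_2 = 176·cos16.2° = 169.0; c'Δl = 12.57; W sinα = 49.1
Slice 3: Δl = 3.1/cos31.6° = 3.640 m; N'_3 = 295·cos31.6° = 251.3; c'Δl = 25.84; W sinα = 154.6
Slice 4: Δl = 2.4/cos53.6° = 4.044 m; N'_4 = 105·cos53.6° = 62.3; c'Δl = 28.71; W sinα = 84.5
Σc'Δl = 86.3 kN/m; ΣN' = 597.4 kN/m; ΣW sinα = 294.6 kN/m
Resisting = 86.3 + 597.4·tan23.0° = 86.3 + 253.6 = 339.9 kN/m
FS = 339.9 / 294.6 = 1.154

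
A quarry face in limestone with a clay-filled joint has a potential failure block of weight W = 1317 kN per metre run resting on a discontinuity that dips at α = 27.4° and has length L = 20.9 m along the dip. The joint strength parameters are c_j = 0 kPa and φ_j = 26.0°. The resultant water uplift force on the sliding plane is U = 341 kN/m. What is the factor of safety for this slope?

FS = 0.67

Resolving the block weight along and normal to the plane and applying the Mohr–Coulomb strength on the joint:
N' = W cosα − U = 1317·cos27.4° − 341 = 828.3 kN/m
Driving force T = W sinα = 1317·sin27.4° = 606.1 kN/m
Resisting force R = c_j·L + N'·tanφ_j = 0·20.9 + 828.3·tan26.0° = 0.0 + 404.0 = 404.0 kN/m
FS = R / T = 404.0 / 606.1 = 0.667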